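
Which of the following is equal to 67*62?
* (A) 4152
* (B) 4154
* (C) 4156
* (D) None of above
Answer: B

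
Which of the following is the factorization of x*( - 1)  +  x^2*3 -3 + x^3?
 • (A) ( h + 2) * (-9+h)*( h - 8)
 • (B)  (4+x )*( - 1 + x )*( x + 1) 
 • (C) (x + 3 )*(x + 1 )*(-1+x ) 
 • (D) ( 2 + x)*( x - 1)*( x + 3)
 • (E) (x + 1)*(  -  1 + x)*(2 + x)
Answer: C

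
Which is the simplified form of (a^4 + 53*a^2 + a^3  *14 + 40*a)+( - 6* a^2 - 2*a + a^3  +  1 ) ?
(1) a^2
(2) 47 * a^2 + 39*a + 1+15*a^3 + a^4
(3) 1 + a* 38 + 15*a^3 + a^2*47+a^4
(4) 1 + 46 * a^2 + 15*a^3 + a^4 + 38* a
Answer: 3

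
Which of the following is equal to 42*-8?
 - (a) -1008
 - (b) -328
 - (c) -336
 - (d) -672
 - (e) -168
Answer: c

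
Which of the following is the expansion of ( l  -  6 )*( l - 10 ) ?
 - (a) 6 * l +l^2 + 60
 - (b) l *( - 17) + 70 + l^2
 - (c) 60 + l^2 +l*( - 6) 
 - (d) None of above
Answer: d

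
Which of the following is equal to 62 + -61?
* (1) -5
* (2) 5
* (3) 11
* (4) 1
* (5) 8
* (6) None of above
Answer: 4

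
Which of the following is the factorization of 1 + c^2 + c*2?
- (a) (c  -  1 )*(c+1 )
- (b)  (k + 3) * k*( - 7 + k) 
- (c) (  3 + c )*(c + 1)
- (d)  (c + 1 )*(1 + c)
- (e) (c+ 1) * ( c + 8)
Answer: d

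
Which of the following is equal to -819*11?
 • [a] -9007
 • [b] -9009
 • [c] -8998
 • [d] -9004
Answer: b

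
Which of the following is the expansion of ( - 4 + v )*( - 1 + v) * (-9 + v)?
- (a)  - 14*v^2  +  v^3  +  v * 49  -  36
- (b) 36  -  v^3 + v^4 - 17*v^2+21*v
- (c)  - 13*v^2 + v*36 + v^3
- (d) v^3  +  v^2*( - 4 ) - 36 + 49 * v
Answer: a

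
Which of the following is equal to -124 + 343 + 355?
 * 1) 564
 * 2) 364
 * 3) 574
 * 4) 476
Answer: 3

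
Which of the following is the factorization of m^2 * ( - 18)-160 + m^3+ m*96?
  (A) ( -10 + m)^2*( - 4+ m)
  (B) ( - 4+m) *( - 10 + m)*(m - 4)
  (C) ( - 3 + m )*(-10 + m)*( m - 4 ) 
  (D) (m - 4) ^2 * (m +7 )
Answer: B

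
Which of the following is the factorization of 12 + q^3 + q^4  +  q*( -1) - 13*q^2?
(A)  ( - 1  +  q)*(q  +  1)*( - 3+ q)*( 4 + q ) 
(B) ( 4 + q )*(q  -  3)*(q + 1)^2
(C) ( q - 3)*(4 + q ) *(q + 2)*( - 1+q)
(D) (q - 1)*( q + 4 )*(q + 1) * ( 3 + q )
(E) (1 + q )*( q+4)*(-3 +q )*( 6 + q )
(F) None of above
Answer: A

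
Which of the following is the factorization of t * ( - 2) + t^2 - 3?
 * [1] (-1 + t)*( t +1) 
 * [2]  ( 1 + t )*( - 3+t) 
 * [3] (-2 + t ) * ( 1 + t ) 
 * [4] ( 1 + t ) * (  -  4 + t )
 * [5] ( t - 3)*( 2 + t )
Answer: 2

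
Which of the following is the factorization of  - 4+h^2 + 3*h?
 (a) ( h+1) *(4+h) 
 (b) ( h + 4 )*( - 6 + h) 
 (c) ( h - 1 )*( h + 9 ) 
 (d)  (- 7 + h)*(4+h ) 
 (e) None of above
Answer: e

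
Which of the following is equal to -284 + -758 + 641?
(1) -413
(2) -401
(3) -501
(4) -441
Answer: 2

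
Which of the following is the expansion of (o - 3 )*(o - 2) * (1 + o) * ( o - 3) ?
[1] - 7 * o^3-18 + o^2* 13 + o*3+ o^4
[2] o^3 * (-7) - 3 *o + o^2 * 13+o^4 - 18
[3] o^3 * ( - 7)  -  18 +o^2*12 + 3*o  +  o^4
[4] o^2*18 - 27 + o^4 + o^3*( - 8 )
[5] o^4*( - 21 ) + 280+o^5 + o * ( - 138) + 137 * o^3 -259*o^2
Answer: 1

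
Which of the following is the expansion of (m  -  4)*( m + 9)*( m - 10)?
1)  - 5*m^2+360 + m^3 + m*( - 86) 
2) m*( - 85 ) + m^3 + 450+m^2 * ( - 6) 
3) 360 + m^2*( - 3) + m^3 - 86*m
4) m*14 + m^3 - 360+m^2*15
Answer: 1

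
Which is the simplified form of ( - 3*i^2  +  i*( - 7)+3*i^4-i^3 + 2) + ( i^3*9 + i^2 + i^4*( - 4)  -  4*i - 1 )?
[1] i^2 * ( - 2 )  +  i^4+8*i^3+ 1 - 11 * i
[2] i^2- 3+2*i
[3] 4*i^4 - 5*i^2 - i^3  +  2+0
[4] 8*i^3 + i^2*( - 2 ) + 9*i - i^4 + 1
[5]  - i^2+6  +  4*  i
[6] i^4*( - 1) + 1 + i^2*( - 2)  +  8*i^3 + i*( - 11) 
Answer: 6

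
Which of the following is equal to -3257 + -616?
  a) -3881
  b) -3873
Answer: b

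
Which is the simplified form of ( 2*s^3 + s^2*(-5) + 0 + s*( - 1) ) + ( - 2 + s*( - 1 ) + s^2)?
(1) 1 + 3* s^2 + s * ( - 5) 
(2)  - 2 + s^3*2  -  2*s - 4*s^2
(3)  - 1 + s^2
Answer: 2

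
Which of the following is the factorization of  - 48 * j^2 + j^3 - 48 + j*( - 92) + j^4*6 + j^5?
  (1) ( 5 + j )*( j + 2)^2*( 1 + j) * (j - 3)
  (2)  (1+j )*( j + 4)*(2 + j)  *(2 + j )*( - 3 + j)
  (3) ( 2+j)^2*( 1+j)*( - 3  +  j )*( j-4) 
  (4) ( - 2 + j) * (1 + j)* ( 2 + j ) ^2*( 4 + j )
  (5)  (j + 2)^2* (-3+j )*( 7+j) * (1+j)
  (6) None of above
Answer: 2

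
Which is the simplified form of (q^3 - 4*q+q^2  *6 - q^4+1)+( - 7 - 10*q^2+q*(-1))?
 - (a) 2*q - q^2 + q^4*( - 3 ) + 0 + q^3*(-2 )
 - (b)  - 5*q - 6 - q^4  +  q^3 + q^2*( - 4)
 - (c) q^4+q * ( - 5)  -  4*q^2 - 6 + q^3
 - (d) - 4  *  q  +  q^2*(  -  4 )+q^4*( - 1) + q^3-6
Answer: b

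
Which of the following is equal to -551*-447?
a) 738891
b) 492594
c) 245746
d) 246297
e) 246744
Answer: d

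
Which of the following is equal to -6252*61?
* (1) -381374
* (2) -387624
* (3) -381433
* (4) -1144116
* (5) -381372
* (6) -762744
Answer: 5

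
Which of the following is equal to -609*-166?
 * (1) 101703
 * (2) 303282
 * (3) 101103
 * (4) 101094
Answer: 4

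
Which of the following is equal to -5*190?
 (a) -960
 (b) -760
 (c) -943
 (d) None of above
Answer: d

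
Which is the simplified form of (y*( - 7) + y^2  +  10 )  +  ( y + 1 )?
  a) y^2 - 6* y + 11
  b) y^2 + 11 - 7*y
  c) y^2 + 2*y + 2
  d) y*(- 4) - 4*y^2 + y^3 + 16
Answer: a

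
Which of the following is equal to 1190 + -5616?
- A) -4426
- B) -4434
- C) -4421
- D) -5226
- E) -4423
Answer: A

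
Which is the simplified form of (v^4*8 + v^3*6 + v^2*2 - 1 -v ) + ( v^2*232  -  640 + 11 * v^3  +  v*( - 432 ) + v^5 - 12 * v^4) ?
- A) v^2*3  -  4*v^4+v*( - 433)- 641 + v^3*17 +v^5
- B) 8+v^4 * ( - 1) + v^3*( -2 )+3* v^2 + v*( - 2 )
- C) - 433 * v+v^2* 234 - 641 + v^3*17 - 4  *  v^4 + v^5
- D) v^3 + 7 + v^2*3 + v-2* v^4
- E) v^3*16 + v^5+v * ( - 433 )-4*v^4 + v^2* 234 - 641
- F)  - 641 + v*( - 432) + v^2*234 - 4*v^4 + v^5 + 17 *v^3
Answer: C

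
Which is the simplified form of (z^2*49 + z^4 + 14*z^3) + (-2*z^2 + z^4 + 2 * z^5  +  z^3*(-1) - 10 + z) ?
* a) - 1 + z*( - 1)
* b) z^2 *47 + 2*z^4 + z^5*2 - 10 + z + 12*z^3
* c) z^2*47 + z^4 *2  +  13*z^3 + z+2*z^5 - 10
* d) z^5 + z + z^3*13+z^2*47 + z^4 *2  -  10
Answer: c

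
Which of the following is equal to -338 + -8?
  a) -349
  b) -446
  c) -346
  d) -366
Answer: c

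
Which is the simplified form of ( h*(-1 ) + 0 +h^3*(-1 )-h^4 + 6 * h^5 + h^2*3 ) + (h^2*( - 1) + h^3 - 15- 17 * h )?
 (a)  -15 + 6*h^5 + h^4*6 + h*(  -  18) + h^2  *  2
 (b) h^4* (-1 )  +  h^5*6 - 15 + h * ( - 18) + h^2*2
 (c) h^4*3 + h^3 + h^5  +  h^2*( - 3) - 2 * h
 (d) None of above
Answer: b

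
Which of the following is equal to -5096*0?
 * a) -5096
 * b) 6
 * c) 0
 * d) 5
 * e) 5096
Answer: c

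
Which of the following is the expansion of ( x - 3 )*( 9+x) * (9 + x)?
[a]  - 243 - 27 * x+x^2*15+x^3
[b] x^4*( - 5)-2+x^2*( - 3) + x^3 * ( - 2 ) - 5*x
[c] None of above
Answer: c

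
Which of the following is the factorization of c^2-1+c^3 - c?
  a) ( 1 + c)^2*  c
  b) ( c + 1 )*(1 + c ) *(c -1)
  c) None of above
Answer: b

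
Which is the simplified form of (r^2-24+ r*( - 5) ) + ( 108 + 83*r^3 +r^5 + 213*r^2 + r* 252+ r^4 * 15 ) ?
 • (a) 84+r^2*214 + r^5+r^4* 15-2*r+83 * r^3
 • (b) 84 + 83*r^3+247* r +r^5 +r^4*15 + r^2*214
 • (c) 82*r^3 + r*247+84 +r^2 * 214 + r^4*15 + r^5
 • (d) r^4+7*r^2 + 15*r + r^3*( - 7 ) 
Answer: b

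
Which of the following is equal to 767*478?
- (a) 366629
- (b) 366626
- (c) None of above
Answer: b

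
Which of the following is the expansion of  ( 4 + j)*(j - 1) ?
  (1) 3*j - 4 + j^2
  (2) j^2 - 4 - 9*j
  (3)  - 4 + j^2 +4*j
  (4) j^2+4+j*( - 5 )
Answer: 1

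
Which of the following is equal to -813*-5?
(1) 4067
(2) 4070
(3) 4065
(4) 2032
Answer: 3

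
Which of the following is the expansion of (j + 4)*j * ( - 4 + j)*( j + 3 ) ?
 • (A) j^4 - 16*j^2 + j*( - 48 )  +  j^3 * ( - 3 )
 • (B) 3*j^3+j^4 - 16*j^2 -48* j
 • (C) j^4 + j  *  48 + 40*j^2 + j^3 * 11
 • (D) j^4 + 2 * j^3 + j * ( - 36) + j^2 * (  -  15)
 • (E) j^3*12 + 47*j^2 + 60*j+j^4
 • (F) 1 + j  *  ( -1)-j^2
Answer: B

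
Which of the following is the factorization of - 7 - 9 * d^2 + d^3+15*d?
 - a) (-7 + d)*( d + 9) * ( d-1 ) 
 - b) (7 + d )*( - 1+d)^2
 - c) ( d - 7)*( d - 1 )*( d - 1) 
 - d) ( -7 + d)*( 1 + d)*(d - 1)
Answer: c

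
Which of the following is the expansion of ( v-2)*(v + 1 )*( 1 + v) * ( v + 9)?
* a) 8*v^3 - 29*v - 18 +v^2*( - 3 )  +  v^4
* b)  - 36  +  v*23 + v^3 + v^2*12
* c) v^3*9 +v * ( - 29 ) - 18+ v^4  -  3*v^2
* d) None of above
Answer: c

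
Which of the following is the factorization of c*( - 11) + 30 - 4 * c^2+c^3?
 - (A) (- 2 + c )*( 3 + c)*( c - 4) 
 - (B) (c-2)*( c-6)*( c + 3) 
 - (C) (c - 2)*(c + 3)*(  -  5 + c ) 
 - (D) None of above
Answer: C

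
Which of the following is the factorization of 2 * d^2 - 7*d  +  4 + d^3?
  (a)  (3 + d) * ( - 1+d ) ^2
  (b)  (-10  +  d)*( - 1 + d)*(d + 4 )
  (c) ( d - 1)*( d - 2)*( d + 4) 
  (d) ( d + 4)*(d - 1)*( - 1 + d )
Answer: d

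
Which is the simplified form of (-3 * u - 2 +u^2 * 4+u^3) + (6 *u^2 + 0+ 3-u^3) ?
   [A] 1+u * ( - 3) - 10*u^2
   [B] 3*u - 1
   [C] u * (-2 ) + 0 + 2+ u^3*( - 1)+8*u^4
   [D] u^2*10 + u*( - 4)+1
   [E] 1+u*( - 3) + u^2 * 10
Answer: E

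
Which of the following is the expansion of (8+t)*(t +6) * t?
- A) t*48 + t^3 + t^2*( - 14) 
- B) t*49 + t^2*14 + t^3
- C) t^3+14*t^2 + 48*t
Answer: C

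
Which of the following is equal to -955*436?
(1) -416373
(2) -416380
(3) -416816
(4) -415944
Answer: 2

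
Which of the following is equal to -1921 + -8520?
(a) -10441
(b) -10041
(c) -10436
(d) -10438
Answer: a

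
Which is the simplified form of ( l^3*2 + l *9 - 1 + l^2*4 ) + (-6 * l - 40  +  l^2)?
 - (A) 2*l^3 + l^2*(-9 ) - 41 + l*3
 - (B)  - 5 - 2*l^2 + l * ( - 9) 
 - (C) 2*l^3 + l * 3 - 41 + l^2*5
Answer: C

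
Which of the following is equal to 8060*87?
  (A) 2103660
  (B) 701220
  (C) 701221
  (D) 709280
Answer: B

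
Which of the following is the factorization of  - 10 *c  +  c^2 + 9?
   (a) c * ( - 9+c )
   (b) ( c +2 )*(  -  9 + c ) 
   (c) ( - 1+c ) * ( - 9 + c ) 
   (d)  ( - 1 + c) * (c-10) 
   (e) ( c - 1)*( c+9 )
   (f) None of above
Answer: c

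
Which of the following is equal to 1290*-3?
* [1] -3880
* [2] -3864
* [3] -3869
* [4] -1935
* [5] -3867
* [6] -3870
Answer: 6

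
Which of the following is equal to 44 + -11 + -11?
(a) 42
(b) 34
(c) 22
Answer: c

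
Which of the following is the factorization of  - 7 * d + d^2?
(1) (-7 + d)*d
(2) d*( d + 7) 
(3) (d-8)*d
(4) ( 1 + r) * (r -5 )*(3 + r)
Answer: 1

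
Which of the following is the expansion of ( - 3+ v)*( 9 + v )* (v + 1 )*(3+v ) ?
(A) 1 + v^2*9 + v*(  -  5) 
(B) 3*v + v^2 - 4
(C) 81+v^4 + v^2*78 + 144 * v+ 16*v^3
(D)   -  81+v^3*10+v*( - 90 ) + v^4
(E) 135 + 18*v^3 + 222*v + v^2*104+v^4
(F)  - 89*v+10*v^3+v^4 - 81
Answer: D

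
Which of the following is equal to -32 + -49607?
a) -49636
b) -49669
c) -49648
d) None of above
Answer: d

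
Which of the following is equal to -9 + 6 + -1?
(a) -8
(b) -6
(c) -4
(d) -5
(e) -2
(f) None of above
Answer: c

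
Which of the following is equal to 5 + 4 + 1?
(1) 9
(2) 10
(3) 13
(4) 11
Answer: 2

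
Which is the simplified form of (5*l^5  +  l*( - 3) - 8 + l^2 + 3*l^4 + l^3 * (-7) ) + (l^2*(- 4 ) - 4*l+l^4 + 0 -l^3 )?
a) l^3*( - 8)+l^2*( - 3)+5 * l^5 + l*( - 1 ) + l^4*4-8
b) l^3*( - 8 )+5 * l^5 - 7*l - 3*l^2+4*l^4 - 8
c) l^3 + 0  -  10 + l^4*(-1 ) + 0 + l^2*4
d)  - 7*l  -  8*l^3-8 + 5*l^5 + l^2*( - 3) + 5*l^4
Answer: b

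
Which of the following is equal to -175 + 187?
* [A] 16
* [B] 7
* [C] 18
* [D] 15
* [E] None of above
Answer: E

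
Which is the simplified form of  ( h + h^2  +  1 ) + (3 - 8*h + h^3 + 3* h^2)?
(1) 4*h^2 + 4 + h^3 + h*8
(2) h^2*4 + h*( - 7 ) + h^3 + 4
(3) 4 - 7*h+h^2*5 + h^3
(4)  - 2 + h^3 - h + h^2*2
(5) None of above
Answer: 2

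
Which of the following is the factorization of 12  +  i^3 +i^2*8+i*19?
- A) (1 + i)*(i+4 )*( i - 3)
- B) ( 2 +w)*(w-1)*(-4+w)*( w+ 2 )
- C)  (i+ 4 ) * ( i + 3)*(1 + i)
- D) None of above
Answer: C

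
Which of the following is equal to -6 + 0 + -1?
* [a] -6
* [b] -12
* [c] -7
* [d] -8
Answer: c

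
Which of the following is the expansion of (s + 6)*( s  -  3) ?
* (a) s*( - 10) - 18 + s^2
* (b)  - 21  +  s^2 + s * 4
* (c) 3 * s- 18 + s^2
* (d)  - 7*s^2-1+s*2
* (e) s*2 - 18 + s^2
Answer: c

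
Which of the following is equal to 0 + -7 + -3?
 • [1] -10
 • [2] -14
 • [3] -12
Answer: 1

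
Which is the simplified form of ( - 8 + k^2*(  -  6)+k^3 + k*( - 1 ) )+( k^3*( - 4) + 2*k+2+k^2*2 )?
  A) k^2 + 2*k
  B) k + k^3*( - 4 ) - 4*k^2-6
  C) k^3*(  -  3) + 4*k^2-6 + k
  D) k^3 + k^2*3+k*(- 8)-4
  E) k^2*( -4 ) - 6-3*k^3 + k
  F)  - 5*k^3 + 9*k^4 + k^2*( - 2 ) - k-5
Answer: E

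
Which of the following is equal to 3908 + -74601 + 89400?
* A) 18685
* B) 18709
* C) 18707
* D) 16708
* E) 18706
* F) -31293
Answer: C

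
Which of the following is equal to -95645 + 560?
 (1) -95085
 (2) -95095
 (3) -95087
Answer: 1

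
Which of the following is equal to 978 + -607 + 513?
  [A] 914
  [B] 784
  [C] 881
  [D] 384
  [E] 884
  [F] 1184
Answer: E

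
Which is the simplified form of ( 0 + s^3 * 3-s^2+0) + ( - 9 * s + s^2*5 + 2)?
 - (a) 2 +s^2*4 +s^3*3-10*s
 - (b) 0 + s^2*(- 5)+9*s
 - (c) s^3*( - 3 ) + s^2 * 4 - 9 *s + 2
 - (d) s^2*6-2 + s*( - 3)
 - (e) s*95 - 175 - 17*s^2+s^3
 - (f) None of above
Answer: f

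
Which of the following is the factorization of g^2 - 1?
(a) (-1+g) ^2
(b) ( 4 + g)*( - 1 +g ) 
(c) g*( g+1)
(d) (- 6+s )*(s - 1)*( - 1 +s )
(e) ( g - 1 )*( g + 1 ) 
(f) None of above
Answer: e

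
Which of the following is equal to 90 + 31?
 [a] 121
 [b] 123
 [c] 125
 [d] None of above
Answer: a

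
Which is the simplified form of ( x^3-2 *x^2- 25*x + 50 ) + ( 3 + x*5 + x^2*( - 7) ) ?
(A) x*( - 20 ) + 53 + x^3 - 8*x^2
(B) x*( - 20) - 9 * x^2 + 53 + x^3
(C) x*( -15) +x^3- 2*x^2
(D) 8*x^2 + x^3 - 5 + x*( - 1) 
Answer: B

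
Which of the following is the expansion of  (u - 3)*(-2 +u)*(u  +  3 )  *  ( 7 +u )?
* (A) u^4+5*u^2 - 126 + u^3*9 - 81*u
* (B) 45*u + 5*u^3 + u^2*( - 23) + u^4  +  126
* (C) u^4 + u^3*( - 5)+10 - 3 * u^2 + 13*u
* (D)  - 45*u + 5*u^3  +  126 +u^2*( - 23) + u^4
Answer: D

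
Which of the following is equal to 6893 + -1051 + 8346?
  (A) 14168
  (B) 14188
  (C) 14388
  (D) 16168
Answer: B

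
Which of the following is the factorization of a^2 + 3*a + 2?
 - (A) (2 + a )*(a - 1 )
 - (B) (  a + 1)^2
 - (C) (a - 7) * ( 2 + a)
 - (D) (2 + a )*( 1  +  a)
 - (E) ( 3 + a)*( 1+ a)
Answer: D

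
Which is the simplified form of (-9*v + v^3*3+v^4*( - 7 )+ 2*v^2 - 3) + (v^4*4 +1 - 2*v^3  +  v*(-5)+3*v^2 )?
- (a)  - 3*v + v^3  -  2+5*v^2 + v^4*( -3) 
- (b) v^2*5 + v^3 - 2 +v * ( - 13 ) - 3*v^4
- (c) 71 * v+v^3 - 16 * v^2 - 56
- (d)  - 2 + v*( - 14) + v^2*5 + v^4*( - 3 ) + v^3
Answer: d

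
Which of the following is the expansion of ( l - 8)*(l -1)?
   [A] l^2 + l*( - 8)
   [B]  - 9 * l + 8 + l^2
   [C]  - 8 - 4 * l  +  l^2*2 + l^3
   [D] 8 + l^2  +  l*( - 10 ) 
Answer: B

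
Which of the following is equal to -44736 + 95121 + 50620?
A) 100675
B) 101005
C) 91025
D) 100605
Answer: B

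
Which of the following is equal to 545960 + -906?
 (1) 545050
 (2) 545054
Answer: 2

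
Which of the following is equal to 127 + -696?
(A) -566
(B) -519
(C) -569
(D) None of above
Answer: C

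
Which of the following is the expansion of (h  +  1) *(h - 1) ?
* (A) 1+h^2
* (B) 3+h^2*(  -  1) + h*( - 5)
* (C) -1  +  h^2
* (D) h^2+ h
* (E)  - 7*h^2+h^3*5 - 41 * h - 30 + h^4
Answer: C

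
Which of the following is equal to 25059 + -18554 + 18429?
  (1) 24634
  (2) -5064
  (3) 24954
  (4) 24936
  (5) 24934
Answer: 5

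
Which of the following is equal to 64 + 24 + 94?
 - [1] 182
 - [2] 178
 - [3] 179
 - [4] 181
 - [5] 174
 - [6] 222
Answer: 1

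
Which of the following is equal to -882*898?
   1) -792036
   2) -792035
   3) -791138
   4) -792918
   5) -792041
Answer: 1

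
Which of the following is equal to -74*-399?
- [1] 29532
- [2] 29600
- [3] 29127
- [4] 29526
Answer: 4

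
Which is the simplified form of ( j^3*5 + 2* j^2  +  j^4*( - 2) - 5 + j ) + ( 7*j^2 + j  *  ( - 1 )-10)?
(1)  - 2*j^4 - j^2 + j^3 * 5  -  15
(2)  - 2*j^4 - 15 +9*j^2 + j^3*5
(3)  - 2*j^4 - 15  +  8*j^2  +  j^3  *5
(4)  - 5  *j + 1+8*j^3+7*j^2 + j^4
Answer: 2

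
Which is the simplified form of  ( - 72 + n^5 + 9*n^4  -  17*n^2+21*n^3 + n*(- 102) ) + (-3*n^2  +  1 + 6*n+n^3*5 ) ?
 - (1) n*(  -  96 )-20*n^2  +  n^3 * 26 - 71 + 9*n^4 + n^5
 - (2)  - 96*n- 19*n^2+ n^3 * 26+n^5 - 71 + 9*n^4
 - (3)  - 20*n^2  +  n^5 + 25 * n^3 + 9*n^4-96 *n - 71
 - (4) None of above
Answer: 1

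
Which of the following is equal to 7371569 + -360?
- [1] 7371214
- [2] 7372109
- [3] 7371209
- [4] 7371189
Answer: 3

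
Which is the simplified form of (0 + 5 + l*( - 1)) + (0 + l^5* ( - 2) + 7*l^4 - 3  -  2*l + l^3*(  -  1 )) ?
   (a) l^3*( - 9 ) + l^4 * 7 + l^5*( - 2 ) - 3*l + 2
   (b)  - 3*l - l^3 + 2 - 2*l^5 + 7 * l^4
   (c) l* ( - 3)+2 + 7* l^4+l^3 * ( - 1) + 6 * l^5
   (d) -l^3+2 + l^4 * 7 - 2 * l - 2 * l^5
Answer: b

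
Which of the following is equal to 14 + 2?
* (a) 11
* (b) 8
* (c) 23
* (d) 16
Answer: d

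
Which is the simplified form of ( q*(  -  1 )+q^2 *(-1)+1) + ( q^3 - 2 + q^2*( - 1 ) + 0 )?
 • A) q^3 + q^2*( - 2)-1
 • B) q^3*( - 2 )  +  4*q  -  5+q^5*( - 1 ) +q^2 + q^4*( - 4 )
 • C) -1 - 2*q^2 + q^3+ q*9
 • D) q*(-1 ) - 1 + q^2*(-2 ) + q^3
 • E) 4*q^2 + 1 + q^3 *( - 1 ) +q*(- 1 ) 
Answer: D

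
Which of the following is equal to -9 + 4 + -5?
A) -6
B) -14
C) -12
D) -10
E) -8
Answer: D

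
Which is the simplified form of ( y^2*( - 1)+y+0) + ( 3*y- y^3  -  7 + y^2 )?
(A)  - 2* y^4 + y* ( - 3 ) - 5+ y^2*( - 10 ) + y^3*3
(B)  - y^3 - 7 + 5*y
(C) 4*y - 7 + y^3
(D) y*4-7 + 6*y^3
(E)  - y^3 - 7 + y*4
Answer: E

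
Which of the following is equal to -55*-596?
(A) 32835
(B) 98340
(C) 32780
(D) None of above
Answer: C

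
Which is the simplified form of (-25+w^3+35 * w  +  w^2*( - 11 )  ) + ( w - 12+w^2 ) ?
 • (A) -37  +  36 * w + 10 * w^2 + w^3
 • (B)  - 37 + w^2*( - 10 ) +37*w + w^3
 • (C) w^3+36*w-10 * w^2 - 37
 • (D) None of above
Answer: C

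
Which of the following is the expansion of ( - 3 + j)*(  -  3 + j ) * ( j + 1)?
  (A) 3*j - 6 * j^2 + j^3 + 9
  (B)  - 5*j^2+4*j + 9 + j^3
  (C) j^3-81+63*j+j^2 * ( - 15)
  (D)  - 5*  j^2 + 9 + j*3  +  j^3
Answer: D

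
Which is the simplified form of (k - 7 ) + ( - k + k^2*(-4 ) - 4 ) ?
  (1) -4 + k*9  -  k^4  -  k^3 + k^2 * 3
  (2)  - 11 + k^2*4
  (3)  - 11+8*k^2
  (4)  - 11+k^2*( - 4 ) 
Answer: 4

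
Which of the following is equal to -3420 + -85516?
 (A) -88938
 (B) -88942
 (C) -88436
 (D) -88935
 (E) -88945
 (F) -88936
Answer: F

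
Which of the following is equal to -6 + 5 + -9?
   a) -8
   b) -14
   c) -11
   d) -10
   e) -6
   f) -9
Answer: d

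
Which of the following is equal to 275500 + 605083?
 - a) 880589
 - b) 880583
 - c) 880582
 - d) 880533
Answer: b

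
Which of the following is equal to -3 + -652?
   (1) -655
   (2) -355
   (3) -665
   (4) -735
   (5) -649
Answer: 1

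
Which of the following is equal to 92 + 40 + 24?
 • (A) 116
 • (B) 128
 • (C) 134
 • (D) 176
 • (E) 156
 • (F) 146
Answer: E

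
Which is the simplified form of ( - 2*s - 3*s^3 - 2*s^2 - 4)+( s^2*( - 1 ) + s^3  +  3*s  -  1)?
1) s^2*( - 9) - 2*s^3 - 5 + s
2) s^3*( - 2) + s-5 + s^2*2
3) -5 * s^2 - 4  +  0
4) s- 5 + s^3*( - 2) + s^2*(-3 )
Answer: 4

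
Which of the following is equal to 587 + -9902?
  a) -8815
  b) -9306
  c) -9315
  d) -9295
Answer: c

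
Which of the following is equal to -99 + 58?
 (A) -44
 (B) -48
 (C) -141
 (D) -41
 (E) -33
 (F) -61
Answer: D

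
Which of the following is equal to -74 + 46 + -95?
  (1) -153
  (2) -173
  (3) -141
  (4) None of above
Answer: 4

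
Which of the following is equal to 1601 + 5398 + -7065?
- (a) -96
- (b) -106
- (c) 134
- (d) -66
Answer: d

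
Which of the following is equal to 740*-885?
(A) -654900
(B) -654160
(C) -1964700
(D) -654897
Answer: A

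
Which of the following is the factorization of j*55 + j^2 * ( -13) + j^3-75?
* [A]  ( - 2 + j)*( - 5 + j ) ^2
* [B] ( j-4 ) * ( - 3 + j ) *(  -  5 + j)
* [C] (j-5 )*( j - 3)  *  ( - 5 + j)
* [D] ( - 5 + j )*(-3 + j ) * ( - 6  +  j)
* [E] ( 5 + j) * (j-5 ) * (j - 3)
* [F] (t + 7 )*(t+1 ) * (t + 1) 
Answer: C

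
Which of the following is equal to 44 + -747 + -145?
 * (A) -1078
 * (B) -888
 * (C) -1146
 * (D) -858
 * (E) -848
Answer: E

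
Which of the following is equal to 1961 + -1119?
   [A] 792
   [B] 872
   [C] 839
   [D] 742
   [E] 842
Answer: E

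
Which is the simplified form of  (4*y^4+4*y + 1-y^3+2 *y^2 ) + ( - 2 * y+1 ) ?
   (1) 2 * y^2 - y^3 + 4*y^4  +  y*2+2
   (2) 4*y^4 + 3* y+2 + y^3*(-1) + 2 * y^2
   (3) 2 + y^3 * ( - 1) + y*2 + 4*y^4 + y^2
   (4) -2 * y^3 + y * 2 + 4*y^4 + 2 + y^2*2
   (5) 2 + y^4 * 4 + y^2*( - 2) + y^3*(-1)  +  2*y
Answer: 1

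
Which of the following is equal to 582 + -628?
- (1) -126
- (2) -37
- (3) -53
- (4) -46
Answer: 4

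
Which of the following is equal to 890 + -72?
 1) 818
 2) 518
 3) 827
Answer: 1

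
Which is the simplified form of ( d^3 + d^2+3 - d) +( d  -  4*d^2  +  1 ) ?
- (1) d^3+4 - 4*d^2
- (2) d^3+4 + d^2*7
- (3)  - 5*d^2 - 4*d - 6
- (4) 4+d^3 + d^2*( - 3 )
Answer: 4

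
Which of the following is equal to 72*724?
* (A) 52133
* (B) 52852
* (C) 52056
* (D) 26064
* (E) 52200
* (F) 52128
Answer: F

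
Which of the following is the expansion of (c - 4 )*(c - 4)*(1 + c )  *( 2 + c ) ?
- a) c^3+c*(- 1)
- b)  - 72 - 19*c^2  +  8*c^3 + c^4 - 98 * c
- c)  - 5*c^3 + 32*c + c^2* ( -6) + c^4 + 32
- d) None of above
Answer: c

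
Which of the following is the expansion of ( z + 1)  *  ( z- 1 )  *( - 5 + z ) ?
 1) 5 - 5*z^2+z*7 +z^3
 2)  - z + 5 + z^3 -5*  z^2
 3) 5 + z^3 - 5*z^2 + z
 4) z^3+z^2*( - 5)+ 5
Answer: 2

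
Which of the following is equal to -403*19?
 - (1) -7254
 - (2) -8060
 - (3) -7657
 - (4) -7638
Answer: 3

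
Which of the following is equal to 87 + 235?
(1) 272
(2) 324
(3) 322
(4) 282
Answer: 3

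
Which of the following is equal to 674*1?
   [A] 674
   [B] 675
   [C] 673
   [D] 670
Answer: A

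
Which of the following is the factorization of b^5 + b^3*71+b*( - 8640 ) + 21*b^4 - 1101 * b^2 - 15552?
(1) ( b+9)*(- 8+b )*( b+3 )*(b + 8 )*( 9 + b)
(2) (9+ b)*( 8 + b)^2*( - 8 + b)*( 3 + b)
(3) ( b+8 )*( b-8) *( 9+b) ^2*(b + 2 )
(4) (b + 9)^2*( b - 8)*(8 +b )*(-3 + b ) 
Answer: 1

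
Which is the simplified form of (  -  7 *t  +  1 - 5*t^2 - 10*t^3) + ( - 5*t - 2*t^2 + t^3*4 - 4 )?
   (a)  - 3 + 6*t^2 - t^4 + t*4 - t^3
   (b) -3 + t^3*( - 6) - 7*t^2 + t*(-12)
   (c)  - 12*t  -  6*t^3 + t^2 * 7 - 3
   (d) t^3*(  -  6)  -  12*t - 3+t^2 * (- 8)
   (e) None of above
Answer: b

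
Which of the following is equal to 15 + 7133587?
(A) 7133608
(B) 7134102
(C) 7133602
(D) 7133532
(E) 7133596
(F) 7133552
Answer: C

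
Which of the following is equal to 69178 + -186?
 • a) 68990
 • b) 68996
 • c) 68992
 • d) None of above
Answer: c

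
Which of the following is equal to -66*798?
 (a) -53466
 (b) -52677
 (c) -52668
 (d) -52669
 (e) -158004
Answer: c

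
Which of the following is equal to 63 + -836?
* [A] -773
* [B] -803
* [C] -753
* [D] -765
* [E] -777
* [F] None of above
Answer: A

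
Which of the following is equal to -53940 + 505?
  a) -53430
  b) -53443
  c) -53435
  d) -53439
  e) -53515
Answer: c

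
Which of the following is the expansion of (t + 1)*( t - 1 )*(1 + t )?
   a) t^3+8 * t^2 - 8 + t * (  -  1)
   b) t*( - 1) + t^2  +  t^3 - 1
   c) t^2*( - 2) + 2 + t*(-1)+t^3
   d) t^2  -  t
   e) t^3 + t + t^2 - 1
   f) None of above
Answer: b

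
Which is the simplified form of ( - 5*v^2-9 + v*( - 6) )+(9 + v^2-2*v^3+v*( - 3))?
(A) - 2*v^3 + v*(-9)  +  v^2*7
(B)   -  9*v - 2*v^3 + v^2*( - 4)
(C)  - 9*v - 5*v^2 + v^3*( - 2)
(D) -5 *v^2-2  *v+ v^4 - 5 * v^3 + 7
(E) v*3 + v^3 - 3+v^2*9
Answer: B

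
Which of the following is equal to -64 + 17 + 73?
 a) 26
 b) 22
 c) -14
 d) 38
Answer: a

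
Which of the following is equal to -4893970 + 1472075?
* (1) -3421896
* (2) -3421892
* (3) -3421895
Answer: 3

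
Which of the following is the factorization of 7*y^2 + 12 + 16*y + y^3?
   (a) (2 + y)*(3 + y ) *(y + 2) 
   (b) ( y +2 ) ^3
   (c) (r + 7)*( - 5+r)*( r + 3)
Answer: a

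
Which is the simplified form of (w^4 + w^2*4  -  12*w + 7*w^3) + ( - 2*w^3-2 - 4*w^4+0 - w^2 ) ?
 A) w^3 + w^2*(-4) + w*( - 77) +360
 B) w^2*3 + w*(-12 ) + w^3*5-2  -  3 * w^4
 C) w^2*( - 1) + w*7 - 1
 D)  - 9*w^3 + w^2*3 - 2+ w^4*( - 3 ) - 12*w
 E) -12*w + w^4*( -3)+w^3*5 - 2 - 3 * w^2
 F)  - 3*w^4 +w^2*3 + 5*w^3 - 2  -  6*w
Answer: B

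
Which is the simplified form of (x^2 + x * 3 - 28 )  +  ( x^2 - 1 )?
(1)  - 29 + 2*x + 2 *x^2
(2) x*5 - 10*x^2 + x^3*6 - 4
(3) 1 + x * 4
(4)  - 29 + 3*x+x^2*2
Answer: 4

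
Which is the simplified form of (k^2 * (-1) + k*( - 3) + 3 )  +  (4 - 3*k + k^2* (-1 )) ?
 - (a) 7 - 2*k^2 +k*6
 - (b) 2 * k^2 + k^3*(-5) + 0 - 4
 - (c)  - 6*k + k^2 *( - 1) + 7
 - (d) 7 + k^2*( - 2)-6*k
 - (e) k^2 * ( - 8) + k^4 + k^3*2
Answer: d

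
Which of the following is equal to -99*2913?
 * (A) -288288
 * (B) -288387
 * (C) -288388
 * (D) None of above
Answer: B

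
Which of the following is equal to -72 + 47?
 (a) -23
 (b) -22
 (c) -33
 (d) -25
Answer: d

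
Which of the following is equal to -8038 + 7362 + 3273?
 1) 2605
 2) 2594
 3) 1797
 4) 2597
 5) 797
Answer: 4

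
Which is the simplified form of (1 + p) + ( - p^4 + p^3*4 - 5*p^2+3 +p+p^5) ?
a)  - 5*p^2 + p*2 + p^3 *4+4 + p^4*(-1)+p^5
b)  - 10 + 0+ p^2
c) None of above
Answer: a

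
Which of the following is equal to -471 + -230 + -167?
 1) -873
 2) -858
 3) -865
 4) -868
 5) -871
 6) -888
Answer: 4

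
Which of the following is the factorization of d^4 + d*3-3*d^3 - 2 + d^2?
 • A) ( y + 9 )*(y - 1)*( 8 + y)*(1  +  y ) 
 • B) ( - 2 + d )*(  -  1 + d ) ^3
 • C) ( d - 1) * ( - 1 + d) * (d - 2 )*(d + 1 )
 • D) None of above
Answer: C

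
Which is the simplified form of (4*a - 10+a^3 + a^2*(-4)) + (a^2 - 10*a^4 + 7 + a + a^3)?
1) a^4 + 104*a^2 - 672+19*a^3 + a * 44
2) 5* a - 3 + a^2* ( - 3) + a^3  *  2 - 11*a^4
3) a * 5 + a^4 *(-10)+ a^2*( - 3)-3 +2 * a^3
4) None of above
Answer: 3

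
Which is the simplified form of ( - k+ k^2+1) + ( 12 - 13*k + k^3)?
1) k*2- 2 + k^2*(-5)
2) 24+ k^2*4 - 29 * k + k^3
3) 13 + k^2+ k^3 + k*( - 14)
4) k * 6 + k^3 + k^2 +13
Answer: 3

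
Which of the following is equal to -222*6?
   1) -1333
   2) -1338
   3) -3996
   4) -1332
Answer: 4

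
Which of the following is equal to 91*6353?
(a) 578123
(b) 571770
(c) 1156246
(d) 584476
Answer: a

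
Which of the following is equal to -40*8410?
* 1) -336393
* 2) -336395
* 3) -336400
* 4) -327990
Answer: 3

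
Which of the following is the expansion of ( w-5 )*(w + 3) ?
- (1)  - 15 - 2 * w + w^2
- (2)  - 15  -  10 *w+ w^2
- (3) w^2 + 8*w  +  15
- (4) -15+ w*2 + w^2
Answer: 1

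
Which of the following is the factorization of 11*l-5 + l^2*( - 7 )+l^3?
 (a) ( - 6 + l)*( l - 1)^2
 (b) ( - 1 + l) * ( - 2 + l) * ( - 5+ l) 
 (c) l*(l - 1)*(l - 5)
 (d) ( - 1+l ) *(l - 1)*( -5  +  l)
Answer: d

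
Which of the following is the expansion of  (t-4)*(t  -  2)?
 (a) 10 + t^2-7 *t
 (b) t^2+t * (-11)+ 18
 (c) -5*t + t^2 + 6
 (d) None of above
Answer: d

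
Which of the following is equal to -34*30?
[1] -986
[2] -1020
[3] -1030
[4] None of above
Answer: 2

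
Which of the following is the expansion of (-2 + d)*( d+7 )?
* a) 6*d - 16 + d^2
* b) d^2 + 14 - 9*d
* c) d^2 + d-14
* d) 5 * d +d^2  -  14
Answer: d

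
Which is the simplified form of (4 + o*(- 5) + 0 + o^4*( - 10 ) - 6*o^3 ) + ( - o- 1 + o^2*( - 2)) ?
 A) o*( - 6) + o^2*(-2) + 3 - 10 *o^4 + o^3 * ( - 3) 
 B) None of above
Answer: B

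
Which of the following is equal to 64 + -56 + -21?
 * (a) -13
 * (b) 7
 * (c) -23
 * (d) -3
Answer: a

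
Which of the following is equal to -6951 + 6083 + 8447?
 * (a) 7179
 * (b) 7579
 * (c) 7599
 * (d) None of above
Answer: b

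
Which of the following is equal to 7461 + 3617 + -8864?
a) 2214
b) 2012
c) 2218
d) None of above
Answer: a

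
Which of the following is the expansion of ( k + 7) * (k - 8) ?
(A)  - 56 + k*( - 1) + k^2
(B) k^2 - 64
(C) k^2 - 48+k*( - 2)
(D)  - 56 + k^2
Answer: A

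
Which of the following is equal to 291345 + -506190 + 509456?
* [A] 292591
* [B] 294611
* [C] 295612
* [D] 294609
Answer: B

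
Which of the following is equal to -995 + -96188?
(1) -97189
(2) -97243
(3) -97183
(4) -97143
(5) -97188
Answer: 3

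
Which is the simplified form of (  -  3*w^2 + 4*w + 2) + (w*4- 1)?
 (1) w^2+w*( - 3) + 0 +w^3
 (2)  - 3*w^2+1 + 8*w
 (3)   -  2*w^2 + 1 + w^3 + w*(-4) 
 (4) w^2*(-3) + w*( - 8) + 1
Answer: 2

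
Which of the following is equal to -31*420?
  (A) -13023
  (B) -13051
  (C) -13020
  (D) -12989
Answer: C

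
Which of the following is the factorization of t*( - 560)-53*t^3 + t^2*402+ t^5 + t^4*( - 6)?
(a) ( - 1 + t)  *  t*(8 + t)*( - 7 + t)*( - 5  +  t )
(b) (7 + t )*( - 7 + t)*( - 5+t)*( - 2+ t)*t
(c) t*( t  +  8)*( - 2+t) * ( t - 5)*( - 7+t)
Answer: c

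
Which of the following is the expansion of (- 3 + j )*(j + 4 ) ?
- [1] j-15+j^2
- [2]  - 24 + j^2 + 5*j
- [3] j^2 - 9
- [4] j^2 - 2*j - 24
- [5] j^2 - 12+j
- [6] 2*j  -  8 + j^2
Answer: 5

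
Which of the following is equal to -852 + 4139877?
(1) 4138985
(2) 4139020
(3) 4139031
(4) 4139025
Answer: 4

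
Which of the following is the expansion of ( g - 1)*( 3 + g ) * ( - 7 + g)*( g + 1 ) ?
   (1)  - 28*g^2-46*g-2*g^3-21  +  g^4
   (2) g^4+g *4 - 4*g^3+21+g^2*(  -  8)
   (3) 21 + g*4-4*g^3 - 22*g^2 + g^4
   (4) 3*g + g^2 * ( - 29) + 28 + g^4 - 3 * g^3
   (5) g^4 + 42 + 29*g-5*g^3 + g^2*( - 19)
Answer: 3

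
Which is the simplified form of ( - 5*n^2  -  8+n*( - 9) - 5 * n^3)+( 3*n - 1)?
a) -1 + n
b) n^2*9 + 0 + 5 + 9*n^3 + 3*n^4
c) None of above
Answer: c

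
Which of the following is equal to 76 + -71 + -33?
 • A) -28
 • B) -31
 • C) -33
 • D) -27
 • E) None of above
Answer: A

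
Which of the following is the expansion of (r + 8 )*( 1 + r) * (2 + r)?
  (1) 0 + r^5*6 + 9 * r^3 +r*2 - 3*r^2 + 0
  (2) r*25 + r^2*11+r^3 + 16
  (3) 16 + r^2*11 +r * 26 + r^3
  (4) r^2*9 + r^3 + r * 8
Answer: 3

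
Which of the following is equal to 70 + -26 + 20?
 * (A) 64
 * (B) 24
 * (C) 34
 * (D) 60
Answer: A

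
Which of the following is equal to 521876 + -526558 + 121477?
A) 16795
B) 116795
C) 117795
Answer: B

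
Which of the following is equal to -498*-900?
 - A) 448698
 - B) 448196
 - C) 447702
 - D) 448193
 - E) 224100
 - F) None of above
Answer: F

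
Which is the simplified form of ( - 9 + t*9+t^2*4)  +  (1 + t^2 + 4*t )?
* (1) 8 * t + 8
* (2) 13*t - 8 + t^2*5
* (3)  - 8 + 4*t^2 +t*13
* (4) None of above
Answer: 2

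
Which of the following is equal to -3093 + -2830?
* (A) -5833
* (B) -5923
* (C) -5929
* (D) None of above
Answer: B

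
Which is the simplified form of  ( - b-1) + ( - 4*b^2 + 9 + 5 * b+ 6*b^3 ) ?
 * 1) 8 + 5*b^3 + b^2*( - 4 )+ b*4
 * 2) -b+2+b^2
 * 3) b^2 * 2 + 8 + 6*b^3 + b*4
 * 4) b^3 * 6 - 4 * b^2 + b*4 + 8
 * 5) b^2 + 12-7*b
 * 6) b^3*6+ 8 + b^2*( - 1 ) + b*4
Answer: 4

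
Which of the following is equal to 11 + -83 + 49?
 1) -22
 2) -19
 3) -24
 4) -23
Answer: 4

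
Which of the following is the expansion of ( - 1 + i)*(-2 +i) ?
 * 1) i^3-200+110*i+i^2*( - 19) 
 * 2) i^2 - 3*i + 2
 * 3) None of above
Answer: 2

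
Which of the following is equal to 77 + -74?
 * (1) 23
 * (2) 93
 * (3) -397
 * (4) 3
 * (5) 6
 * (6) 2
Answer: 4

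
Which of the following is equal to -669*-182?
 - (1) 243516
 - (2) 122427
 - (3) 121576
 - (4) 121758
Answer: 4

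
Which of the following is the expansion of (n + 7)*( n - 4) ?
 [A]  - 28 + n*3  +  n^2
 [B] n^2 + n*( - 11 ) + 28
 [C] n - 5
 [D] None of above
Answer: A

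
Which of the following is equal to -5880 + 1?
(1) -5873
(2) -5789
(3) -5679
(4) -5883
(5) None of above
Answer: 5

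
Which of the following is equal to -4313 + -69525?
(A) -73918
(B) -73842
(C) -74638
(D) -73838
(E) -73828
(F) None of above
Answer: D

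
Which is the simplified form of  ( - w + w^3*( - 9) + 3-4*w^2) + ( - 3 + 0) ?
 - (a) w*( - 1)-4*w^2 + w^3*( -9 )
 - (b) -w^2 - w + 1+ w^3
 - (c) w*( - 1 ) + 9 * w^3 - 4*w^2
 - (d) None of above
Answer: a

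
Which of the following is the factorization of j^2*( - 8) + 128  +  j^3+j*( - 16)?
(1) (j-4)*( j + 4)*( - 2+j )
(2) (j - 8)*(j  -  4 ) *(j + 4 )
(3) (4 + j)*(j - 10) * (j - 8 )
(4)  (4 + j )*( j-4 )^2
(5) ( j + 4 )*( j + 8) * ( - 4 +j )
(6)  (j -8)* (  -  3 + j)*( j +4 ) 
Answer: 2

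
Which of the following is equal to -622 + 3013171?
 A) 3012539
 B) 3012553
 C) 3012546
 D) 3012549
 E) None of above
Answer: D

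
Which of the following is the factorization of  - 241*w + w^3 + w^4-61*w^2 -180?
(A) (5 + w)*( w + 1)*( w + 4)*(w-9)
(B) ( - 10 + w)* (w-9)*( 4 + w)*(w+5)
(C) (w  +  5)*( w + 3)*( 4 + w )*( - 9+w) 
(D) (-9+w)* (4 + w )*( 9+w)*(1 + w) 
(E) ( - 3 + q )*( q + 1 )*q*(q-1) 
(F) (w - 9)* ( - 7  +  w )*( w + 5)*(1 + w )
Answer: A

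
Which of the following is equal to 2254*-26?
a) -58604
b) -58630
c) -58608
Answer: a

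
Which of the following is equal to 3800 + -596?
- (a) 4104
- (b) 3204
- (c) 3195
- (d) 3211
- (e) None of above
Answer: b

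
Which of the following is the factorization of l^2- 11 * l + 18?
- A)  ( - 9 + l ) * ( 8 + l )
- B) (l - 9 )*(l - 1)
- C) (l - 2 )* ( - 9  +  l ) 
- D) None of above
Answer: C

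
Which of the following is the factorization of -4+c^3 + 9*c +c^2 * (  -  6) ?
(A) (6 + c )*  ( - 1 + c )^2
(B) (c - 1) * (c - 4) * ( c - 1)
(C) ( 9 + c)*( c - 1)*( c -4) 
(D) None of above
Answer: B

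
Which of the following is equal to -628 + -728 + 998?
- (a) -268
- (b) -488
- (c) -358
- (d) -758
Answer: c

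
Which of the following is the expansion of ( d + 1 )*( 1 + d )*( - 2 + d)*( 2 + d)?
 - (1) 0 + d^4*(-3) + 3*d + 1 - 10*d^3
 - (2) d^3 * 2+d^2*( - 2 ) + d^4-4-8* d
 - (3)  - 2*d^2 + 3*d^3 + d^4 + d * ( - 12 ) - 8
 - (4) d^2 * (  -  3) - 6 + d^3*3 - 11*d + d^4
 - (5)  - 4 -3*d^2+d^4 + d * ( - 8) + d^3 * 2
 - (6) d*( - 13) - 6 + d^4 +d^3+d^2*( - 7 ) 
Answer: 5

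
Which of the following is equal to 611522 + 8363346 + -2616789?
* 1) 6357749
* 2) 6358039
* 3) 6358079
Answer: 3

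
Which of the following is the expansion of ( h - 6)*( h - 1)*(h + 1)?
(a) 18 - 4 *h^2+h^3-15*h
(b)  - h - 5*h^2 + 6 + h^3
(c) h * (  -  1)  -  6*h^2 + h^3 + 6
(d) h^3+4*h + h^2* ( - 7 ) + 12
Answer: c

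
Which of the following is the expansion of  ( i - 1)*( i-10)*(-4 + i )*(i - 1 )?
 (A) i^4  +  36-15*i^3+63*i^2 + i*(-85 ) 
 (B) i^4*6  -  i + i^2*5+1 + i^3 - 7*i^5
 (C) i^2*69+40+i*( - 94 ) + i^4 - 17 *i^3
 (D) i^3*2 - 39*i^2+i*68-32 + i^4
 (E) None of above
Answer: E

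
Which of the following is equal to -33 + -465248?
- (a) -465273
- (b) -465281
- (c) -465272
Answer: b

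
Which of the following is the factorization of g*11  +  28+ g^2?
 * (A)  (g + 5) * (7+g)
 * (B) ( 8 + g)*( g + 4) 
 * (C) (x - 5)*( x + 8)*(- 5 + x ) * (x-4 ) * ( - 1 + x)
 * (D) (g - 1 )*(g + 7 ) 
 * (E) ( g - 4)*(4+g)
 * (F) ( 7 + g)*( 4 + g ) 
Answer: F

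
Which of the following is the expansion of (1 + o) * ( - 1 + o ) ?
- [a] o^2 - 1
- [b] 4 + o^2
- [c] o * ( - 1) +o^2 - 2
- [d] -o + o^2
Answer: a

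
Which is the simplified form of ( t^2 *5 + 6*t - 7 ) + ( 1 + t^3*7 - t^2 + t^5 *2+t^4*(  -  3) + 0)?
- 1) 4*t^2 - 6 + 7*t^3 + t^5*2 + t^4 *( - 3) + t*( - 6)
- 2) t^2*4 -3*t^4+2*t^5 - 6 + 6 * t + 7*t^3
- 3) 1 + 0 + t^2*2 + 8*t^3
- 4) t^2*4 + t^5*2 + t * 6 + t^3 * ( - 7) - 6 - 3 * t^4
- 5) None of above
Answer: 2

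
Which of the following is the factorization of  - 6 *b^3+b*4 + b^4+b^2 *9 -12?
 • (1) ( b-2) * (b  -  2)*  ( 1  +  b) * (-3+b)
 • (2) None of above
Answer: 1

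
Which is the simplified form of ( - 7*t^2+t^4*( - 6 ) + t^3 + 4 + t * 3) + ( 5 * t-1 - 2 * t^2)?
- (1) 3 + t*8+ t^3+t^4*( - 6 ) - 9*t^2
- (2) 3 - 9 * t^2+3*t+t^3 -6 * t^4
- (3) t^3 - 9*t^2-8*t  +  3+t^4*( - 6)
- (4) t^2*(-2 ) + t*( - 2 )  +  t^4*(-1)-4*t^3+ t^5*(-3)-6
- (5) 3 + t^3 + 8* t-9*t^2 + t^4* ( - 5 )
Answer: 1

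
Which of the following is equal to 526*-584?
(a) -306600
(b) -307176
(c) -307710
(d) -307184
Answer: d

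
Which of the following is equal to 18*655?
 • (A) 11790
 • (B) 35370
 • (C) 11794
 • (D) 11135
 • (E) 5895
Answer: A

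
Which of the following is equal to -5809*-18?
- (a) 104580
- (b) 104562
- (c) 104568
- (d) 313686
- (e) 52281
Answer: b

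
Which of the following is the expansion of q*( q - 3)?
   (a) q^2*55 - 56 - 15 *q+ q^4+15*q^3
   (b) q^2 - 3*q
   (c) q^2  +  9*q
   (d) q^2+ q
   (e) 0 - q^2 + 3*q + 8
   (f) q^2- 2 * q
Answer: b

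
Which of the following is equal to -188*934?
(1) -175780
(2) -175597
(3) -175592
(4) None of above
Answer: 3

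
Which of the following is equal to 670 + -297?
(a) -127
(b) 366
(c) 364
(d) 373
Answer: d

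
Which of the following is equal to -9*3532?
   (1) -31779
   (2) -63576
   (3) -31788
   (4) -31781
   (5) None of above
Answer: 3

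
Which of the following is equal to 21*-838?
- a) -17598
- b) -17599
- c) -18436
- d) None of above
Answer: a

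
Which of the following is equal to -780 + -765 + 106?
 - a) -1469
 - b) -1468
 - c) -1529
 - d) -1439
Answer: d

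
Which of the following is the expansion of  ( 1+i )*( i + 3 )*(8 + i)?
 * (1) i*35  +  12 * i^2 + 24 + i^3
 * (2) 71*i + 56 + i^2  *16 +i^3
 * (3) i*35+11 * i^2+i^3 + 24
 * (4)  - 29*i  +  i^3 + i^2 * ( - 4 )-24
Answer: 1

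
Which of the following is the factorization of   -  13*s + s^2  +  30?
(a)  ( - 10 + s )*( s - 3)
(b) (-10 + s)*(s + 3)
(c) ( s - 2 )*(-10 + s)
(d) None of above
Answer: a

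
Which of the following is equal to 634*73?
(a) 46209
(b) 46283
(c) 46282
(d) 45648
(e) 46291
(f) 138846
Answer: c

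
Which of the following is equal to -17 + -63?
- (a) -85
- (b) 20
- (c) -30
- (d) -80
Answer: d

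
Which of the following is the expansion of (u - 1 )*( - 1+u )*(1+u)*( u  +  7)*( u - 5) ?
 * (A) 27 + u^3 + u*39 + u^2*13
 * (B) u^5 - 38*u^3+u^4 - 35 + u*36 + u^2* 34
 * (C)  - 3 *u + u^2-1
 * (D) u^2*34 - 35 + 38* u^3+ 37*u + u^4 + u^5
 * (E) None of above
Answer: E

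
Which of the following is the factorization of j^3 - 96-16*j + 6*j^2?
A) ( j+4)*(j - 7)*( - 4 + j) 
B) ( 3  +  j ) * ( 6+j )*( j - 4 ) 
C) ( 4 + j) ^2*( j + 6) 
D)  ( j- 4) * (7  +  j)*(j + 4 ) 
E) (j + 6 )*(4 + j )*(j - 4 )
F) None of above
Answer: E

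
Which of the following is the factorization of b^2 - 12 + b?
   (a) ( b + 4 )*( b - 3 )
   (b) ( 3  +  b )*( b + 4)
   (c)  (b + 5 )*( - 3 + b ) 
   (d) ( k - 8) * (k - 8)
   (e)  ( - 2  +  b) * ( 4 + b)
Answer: a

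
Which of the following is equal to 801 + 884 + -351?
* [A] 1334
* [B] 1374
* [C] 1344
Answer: A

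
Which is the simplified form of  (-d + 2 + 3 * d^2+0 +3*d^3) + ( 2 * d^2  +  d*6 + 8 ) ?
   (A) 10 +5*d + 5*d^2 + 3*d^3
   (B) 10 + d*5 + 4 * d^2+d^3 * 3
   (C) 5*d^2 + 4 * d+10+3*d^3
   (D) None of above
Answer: A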